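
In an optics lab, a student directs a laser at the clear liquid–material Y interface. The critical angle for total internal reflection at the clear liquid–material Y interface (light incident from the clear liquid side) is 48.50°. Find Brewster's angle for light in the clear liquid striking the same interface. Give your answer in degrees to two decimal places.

θ_B ≈ 36.83°

n₂/n₁ = sin θ_c = sin 48.50° = 0.7490.
tan θ_B equals the same ratio, so θ_B = arctan(0.7490) = 36.83°.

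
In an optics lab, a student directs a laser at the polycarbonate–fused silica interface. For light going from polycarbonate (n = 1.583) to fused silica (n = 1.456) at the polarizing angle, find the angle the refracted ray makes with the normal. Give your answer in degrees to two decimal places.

θ_B = arctan(n₂/n₁) = arctan(1.456/1.583) = 42.61°.
At Brewster's angle the reflected and refracted rays are perpendicular, so θ_t = 90° − θ_B = 90° − 42.61° = 47.39°.

θ_t ≈ 47.39°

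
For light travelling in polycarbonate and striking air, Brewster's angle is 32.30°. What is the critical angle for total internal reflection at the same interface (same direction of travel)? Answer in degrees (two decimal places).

n₂/n₁ = tan 32.30° = 0.6322; the critical angle satisfies sin θ_c = n₂/n₁.
θ_c = arcsin(0.6322) = 39.21°.

θ_c ≈ 39.21°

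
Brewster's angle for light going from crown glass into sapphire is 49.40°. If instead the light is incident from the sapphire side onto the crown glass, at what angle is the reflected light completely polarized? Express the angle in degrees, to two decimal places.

θ_B' ≈ 40.60°

Reversing the direction swaps n₁ and n₂, so tan θ_B' = 1/tan θ_B and θ_B' = 90° − θ_B.
Hence θ_B' = 90° − 49.40° = 40.60°.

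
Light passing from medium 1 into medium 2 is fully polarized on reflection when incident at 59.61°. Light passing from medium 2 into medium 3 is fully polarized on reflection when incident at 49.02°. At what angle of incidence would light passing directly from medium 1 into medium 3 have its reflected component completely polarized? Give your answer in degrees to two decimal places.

θ_B ≈ 63.00°

n₂/n₁ = tan 59.61° = 1.7051 and n₃/n₂ = tan 49.02° = 1.1512.
So n₃/n₁ = (n₂/n₁)(n₃/n₂) = 1.7051 × 1.1512 = 1.9629.
θ_B(1→3) = arctan(1.9629) = 63.00°.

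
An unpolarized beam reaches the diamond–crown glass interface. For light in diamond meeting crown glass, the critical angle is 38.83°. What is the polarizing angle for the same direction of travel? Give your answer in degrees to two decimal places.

θ_B ≈ 32.09°

At the critical angle sin θ_c = n₂/n₁, giving n₂/n₁ = sin 38.83° = 0.6270.
Then tan θ_B = n₂/n₁ = 0.6270, so θ_B = arctan 0.6270 = 32.09°.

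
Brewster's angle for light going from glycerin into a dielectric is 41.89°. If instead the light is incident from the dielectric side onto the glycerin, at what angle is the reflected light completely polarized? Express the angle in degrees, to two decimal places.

θ_B' ≈ 48.11°

Reversing the direction swaps n₁ and n₂, so tan θ_B' = 1/tan θ_B and θ_B' = 90° − θ_B.
Hence θ_B' = 90° − 41.89° = 48.11°.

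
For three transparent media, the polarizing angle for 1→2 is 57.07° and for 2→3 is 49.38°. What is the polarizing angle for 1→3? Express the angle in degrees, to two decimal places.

θ_B ≈ 60.95°

Each Brewster angle gives a ratio: n₂/n₁ = tan 57.07° = 1.5440, n₃/n₂ = tan 49.38° = 1.1659.
Multiplying, n₃/n₁ = 1.5440 × 1.1659 = 1.8001, and θ_B(1→3) = arctan 1.8001 = 60.95°.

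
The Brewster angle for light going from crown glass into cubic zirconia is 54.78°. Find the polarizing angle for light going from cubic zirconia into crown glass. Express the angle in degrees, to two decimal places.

θ_B' ≈ 35.22°

Reversing the direction swaps n₁ and n₂, so tan θ_B' = 1/tan θ_B and θ_B' = 90° − θ_B.
Hence θ_B' = 90° − 54.78° = 35.22°.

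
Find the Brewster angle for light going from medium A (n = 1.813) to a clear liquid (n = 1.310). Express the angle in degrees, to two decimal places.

tan θ_B = n₂/n₁ = 1.310/1.813 = 0.7226. Taking the arctangent, θ_B = 35.85°.

θ_B ≈ 35.85°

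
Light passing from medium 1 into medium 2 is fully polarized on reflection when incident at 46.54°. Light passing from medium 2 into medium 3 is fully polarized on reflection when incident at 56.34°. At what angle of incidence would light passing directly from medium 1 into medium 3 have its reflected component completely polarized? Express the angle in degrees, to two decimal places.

θ_B ≈ 57.75°

tan θ_B(1→2) = n₂/n₁ = tan 46.54° = 1.0553.
tan θ_B(2→3) = n₃/n₂ = tan 56.34° = 1.5017.
n₃/n₁ = 1.5847. Then tan θ_B(1→3) = n₃/n₁, so θ_B(1→3) = arctan(1.5847) = 57.75°.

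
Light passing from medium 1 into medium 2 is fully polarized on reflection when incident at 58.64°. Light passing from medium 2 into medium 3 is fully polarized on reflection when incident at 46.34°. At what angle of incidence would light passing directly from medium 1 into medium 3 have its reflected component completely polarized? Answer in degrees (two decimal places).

Each Brewster angle gives a ratio: n₂/n₁ = tan 58.64° = 1.6408, n₃/n₂ = tan 46.34° = 1.0479.
So n₃/n₁ = (n₂/n₁)(n₃/n₂) = 1.6408 × 1.0479 = 1.7194.
θ_B(1→3) = arctan(1.7194) = 59.82°.

θ_B ≈ 59.82°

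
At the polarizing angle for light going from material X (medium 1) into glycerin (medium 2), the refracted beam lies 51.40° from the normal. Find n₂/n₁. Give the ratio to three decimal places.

At Brewster incidence θ_B = 90° − θ_t = 90° − 51.40° = 38.60°.
tan θ_B = n₂/n₁, so n₂/n₁ = tan 38.60° = 0.798.

n₂/n₁ ≈ 0.798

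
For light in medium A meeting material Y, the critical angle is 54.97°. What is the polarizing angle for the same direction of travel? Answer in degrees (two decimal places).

θ_B ≈ 39.31°

sin θ_c = n₂/n₁, so n₂/n₁ = sin 54.97° = 0.8189.
Brewster: tan θ_B = n₂/n₁ = 0.8189.
θ_B = arctan(0.8189) = 39.31°.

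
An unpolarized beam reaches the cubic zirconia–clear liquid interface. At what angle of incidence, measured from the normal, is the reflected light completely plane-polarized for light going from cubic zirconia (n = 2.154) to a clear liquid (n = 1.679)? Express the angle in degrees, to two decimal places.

θ_B ≈ 37.94°

tan θ_B = n₂/n₁ = 1.679/2.154 = 0.7795.
θ_B = arctan(0.7795) = 37.94°.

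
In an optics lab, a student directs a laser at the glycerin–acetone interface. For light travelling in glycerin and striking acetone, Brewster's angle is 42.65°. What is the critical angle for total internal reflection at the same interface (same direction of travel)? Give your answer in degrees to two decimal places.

tan θ_B = n₂/n₁ = tan 42.65° = 0.9212.
Total internal reflection: sin θ_c = n₂/n₁ = 0.9212.
θ_c = arcsin(0.9212) = 67.10°.

θ_c ≈ 67.10°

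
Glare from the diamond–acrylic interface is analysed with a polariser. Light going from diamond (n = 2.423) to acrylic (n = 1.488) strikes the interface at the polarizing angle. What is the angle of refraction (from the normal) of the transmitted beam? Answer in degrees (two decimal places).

θ_t ≈ 58.45°

First find Brewster's angle: tan θ_B = 1.488/2.423 = 0.6141, giving θ_B = 31.55°.
Since θ_B + θ_t = 90° at Brewster incidence, θ_t = 90° − 31.55° = 58.45°.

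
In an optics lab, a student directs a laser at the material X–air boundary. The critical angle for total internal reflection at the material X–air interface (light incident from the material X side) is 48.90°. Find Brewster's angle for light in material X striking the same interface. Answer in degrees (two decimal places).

sin θ_c = n₂/n₁, so n₂/n₁ = sin 48.90° = 0.7536.
Brewster: tan θ_B = n₂/n₁ = 0.7536.
θ_B = arctan(0.7536) = 37.00°.

θ_B ≈ 37.00°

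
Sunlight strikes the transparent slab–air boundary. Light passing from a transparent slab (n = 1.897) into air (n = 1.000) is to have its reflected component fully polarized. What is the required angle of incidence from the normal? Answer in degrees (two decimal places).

θ_B ≈ 27.80°

Brewster's condition: tan θ_B = n₂/n₁ = 1.000/1.897 = 0.5271.
θ_B = arctan(0.5271) = 27.80°.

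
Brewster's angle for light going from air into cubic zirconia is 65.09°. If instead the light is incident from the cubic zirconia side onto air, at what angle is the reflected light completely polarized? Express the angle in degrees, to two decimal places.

θ_B' ≈ 24.91°

tan θ_B' = n₁/n₂ = 1/tan θ_B, so θ_B' = 90° − θ_B.
θ_B' = 90° − 65.09° = 24.91°.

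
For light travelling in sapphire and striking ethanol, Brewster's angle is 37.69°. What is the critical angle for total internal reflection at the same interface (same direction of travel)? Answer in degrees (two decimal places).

θ_c ≈ 50.59°

tan θ_B = n₂/n₁ = tan 37.69° = 0.7726.
Total internal reflection: sin θ_c = n₂/n₁ = 0.7726.
θ_c = arcsin(0.7726) = 50.59°.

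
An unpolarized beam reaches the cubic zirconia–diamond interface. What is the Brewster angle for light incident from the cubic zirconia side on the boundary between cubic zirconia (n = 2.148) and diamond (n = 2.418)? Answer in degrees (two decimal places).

At Brewster's angle the reflected and refracted rays are perpendicular, which with Snell's law gives tan θ_B = n₂/n₁.
Brewster's condition: tan θ_B = n₂/n₁ = 2.418/2.148 = 1.1257.
So θ_B = arctan 1.1257 = 48.38°.

θ_B ≈ 48.38°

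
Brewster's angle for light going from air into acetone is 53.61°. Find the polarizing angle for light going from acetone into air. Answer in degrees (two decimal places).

θ_B' ≈ 36.39°

tan θ_B' = n₁/n₂ = 1/tan θ_B, so θ_B' = 90° − θ_B.
θ_B' = 90° − 53.61° = 36.39°.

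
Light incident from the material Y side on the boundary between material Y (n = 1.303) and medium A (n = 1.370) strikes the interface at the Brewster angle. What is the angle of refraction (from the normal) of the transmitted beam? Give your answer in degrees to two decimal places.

θ_t ≈ 43.56°

First find Brewster's angle: tan θ_B = 1.370/1.303 = 1.0514, giving θ_B = 46.44°.
The refracted ray is perpendicular to the reflected ray, so θ_t = 90° − θ_B = 43.56°.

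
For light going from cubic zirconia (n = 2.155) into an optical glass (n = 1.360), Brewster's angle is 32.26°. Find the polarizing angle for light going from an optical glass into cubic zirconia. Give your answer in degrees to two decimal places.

θ_B' ≈ 57.74°

Reversing the direction swaps n₁ and n₂, so tan θ_B' = 1/tan θ_B and θ_B' = 90° − θ_B.
Hence θ_B' = 90° − 32.26° = 57.74°.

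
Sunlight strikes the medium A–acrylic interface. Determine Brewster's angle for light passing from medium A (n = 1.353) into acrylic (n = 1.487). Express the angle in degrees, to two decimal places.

θ_B ≈ 47.70°

The reflected p-component vanishes when tan θ_B = n₂/n₁.
Brewster's condition: tan θ_B = n₂/n₁ = 1.487/1.353 = 1.0990. Taking the arctangent, θ_B = 47.70°.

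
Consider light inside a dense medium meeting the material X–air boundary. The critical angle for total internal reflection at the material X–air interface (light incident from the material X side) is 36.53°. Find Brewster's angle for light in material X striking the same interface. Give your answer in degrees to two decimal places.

θ_B ≈ 30.76°

sin θ_c = n₂/n₁, so n₂/n₁ = sin 36.53° = 0.5952.
Brewster: tan θ_B = n₂/n₁ = 0.5952.
θ_B = arctan(0.5952) = 30.76°.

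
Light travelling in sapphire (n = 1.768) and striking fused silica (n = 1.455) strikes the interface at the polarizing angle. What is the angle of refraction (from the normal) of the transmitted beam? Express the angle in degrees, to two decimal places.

tan θ_B = n₂/n₁ = 1.455/1.768 = 0.8230, so θ_B = 39.45°.
The refracted ray is perpendicular to the reflected ray, so θ_t = 90° − θ_B = 50.55°.

θ_t ≈ 50.55°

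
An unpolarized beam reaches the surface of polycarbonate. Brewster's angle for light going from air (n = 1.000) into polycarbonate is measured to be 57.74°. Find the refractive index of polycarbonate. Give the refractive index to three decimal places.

n ≈ 1.584

Full polarization of the reflected beam means tan θ_B = n₂/n₁, where n₁ is the incident medium (air).
n₂ = n₁ tan θ_B = 1.000 × tan 57.74° = 1.584.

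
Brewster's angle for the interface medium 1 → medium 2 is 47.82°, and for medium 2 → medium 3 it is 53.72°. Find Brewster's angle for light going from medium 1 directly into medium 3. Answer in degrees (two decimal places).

n₂/n₁ = tan 47.82° = 1.1036 and n₃/n₂ = tan 53.72° = 1.3623.
Multiplying, n₃/n₁ = 1.1036 × 1.3623 = 1.5035, and θ_B(1→3) = arctan 1.5035 = 56.37°.

θ_B ≈ 56.37°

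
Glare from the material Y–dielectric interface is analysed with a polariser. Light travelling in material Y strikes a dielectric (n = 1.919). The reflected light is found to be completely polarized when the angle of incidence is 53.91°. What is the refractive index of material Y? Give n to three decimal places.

n ≈ 1.399

Full polarization of the reflected beam means tan θ_B = n₂/n₁, where n₁ is the incident medium (material Y).
n₁ = n₂ / tan θ_B = 1.919 / tan 53.91° = 1.399.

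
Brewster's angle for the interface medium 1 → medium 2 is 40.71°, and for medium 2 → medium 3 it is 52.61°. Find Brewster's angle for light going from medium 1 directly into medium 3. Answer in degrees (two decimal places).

θ_B ≈ 48.39°

tan θ_B(1→2) = n₂/n₁ = tan 40.71° = 0.8604.
tan θ_B(2→3) = n₃/n₂ = tan 52.61° = 1.3084.
So n₃/n₁ = (n₂/n₁)(n₃/n₂) = 0.8604 × 1.3084 = 1.1258.
θ_B(1→3) = arctan(1.1258) = 48.39°.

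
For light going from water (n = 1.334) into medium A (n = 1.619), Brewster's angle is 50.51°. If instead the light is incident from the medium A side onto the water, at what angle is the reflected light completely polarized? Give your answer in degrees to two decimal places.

θ_B' ≈ 39.49°

tan θ_B' = n₁/n₂ = 1/tan θ_B, so θ_B' = 90° − θ_B.
θ_B' = 90° − 50.51° = 39.49°.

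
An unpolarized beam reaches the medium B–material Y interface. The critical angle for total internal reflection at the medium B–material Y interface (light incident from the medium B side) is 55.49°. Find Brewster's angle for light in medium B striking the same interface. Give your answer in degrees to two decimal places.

At the critical angle sin θ_c = n₂/n₁, giving n₂/n₁ = sin 55.49° = 0.8240.
Then tan θ_B = n₂/n₁ = 0.8240, so θ_B = arctan 0.8240 = 39.49°.

θ_B ≈ 39.49°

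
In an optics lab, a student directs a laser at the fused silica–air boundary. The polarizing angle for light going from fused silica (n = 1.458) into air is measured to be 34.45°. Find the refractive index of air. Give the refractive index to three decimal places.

Brewster's law: tan θ_B = n₂/n₁ (light incident in fused silica, refracted into air).
n₂ = n₁ tan θ_B = 1.458 × tan 34.45° = 1.000.

n ≈ 1.000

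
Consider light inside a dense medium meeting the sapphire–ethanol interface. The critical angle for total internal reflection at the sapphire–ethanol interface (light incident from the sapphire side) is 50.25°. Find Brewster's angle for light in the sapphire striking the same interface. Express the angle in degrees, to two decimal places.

At the critical angle sin θ_c = n₂/n₁, giving n₂/n₁ = sin 50.25° = 0.7688.
Then tan θ_B = n₂/n₁ = 0.7688, so θ_B = arctan 0.7688 = 37.55°.

θ_B ≈ 37.55°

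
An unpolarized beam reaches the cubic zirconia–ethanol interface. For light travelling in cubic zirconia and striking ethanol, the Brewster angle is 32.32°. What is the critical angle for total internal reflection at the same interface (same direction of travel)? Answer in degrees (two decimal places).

n₂/n₁ = tan 32.32° = 0.6327; the critical angle satisfies sin θ_c = n₂/n₁.
θ_c = arcsin(0.6327) = 39.25°.

θ_c ≈ 39.25°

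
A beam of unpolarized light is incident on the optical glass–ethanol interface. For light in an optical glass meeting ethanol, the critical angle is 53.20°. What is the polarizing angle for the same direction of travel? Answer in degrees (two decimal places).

At the critical angle sin θ_c = n₂/n₁, giving n₂/n₁ = sin 53.20° = 0.8007.
Then tan θ_B = n₂/n₁ = 0.8007, so θ_B = arctan 0.8007 = 38.69°.

θ_B ≈ 38.69°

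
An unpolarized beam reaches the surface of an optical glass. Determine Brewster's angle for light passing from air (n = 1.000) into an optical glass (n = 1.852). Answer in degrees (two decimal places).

Here n₂/n₁ = 1.852/1.000 = 1.8520, and Brewster's law gives tan θ_B = n₂/n₁. Taking the arctangent, θ_B = 61.63°.

θ_B ≈ 61.63°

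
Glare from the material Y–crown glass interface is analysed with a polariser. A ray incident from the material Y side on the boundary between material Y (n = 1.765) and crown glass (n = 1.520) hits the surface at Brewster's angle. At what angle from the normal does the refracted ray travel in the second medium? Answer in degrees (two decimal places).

θ_B = arctan(n₂/n₁) = arctan(1.520/1.765) = 40.73°.
The refracted ray is perpendicular to the reflected ray, so θ_t = 90° − θ_B = 49.27°.

θ_t ≈ 49.27°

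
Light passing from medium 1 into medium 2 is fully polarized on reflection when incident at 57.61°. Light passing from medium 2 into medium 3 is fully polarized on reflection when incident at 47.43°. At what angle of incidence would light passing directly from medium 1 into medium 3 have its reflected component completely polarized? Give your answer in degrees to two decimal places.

n₂/n₁ = tan 57.61° = 1.5764 and n₃/n₂ = tan 47.43° = 1.0886.
So n₃/n₁ = (n₂/n₁)(n₃/n₂) = 1.5764 × 1.0886 = 1.7161.
θ_B(1→3) = arctan(1.7161) = 59.77°.

θ_B ≈ 59.77°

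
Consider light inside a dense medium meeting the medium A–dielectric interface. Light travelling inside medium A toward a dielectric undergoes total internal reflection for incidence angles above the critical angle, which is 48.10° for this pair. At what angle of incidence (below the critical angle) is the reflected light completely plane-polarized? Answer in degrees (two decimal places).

θ_B ≈ 36.66°

At the critical angle sin θ_c = n₂/n₁, giving n₂/n₁ = sin 48.10° = 0.7443.
Then tan θ_B = n₂/n₁ = 0.7443, so θ_B = arctan 0.7443 = 36.66°.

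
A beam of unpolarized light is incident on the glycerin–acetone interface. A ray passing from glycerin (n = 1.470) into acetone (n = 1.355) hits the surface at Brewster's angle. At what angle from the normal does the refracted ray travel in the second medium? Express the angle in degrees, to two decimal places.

θ_B = arctan(n₂/n₁) = arctan(1.355/1.470) = 42.67°.
Since θ_B + θ_t = 90° at Brewster incidence, θ_t = 90° − 42.67° = 47.33°.

θ_t ≈ 47.33°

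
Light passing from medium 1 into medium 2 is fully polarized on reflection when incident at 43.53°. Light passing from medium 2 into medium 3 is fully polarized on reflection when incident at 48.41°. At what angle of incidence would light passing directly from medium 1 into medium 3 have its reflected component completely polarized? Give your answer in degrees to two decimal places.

n₂/n₁ = tan 43.53° = 0.9500 and n₃/n₂ = tan 48.41° = 1.1267.
n₃/n₁ = 1.0703. Then tan θ_B(1→3) = n₃/n₁, so θ_B(1→3) = arctan(1.0703) = 46.95°.

θ_B ≈ 46.95°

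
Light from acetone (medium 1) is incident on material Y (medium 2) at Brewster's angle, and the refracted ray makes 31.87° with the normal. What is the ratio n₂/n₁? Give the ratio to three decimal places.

n₂/n₁ ≈ 1.608

At Brewster incidence θ_B = 90° − θ_t = 90° − 31.87° = 58.13°.
tan θ_B = n₂/n₁, so n₂/n₁ = tan 58.13° = 1.608.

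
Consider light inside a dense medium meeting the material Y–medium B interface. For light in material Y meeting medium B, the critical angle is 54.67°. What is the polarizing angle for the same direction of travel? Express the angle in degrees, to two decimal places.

sin θ_c = n₂/n₁, so n₂/n₁ = sin 54.67° = 0.8158.
Brewster: tan θ_B = n₂/n₁ = 0.8158.
θ_B = arctan(0.8158) = 39.21°.

θ_B ≈ 39.21°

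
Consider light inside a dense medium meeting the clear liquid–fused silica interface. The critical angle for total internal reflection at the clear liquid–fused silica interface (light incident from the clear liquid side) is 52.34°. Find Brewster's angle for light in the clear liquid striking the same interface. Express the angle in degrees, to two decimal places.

θ_B ≈ 38.37°

sin θ_c = n₂/n₁, so n₂/n₁ = sin 52.34° = 0.7917.
Brewster: tan θ_B = n₂/n₁ = 0.7917.
θ_B = arctan(0.7917) = 38.37°.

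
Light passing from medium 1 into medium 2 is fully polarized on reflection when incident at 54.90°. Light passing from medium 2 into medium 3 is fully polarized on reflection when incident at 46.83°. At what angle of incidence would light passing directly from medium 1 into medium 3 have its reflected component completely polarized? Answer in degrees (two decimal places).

tan θ_B(1→2) = n₂/n₁ = tan 54.90° = 1.4229.
tan θ_B(2→3) = n₃/n₂ = tan 46.83° = 1.0660.
Multiplying, n₃/n₁ = 1.4229 × 1.0660 = 1.5168, and θ_B(1→3) = arctan 1.5168 = 56.60°.

θ_B ≈ 56.60°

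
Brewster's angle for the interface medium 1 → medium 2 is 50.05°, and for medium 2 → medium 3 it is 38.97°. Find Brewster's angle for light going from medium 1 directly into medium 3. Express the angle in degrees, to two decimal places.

θ_B ≈ 44.00°

tan θ_B(1→2) = n₂/n₁ = tan 50.05° = 1.1939.
tan θ_B(2→3) = n₃/n₂ = tan 38.97° = 0.8089.
n₃/n₁ = 0.9657. Then tan θ_B(1→3) = n₃/n₁, so θ_B(1→3) = arctan(0.9657) = 44.00°.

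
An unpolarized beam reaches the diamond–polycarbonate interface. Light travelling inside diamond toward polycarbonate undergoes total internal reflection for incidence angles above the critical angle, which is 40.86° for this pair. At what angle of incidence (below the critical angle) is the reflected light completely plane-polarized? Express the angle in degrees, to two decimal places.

n₂/n₁ = sin θ_c = sin 40.86° = 0.6542.
tan θ_B equals the same ratio, so θ_B = arctan(0.6542) = 33.19°.

θ_B ≈ 33.19°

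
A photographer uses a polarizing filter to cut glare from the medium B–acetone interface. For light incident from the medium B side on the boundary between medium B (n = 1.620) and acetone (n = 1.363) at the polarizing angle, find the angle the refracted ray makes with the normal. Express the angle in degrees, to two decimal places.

θ_t ≈ 49.92°

θ_B = arctan(n₂/n₁) = arctan(1.363/1.620) = 40.08°.
Since θ_B + θ_t = 90° at Brewster incidence, θ_t = 90° − 40.08° = 49.92°.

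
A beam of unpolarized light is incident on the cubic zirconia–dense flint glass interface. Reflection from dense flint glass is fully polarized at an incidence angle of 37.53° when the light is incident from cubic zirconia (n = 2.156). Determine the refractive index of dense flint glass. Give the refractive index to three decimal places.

Brewster's law: tan θ_B = n₂/n₁ (light incident in cubic zirconia, refracted into dense flint glass).
n₂ = n₁ tan θ_B = 2.156 × tan 37.53° = 1.656.

n ≈ 1.656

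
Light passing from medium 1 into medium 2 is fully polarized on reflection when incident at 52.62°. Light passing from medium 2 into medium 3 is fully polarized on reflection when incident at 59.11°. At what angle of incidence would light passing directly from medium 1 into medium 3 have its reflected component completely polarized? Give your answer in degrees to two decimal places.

θ_B ≈ 65.44°

tan θ_B(1→2) = n₂/n₁ = tan 52.62° = 1.3089.
tan θ_B(2→3) = n₃/n₂ = tan 59.11° = 1.6715.
So n₃/n₁ = (n₂/n₁)(n₃/n₂) = 1.3089 × 1.6715 = 2.1879.
θ_B(1→3) = arctan(2.1879) = 65.44°.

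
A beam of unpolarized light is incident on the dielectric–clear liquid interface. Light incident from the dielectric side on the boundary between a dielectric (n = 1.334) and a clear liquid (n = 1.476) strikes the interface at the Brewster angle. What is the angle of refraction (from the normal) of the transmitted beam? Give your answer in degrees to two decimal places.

tan θ_B = n₂/n₁ = 1.476/1.334 = 1.1064, so θ_B = 47.89°.
Since θ_B + θ_t = 90° at Brewster incidence, θ_t = 90° − 47.89° = 42.11°.

θ_t ≈ 42.11°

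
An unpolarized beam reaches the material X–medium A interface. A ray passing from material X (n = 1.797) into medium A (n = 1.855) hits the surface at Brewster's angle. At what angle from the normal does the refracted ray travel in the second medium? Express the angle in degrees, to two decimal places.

θ_t ≈ 44.09°

First find Brewster's angle: tan θ_B = 1.855/1.797 = 1.0323, giving θ_B = 45.91°.
Since θ_B + θ_t = 90° at Brewster incidence, θ_t = 90° − 45.91° = 44.09°.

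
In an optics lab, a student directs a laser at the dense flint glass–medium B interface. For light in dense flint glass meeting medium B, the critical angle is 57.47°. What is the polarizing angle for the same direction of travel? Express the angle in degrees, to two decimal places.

At the critical angle sin θ_c = n₂/n₁, giving n₂/n₁ = sin 57.47° = 0.8431.
Then tan θ_B = n₂/n₁ = 0.8431, so θ_B = arctan 0.8431 = 40.13°.

θ_B ≈ 40.13°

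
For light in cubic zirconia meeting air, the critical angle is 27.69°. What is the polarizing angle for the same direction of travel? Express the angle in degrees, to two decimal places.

θ_B ≈ 24.92°

At the critical angle sin θ_c = n₂/n₁, giving n₂/n₁ = sin 27.69° = 0.4647.
Then tan θ_B = n₂/n₁ = 0.4647, so θ_B = arctan 0.4647 = 24.92°.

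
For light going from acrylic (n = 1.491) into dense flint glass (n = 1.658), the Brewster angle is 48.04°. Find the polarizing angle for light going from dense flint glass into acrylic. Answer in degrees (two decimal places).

θ_B' ≈ 41.96°

The two Brewster angles are complementary: θ_B' = 90° − θ_B = 90° − 48.04° = 41.96°.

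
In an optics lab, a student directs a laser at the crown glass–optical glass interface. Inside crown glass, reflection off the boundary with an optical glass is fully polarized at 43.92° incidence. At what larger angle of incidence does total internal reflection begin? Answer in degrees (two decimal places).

θ_c ≈ 74.36°

tan θ_B = n₂/n₁ = tan 43.92° = 0.9630.
Total internal reflection: sin θ_c = n₂/n₁ = 0.9630.
θ_c = arcsin(0.9630) = 74.36°.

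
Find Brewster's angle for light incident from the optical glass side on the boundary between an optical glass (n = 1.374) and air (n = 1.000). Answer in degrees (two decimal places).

θ_B ≈ 36.05°

The reflected p-component vanishes when tan θ_B = n₂/n₁.
tan θ_B = n₂/n₁ = 1.000/1.374 = 0.7278. Taking the arctangent, θ_B = 36.05°.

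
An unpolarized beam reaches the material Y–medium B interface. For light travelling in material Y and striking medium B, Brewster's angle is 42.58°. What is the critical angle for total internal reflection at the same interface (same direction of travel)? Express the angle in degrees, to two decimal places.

tan θ_B = n₂/n₁ = tan 42.58° = 0.9189.
Total internal reflection: sin θ_c = n₂/n₁ = 0.9189.
θ_c = arcsin(0.9189) = 66.77°.

θ_c ≈ 66.77°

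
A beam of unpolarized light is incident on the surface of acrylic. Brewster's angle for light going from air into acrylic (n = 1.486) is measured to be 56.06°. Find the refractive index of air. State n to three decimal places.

At Brewster's angle, tan θ_B = n₂/n₁ with n₁ on the incident side (air) and n₂ on the transmitted side (acrylic).
n₁ = n₂ / tan θ_B = 1.486 / tan 56.06° = 1.000.

n ≈ 1.000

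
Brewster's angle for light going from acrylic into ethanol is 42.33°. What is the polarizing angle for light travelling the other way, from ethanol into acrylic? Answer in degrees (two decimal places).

θ_B' ≈ 47.67°

Reversing the direction swaps n₁ and n₂, so tan θ_B' = 1/tan θ_B and θ_B' = 90° − θ_B.
Hence θ_B' = 90° − 42.33° = 47.67°.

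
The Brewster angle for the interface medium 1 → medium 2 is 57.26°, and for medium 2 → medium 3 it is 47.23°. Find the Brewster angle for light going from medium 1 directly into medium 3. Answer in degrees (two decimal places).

tan θ_B(1→2) = n₂/n₁ = tan 57.26° = 1.5553.
tan θ_B(2→3) = n₃/n₂ = tan 47.23° = 1.0810.
Multiplying, n₃/n₁ = 1.5553 × 1.0810 = 1.6813, and θ_B(1→3) = arctan 1.6813 = 59.26°.

θ_B ≈ 59.26°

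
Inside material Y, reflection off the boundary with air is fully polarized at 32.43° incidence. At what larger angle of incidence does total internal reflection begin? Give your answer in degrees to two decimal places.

n₂/n₁ = tan 32.43° = 0.6354; the critical angle satisfies sin θ_c = n₂/n₁.
θ_c = arcsin(0.6354) = 39.45°.

θ_c ≈ 39.45°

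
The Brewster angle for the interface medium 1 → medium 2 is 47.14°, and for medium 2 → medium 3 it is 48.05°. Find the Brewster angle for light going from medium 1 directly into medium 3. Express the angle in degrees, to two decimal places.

θ_B ≈ 50.17°

Each Brewster angle gives a ratio: n₂/n₁ = tan 47.14° = 1.0776, n₃/n₂ = tan 48.05° = 1.1126.
n₃/n₁ = 1.1989. Then tan θ_B(1→3) = n₃/n₁, so θ_B(1→3) = arctan(1.1989) = 50.17°.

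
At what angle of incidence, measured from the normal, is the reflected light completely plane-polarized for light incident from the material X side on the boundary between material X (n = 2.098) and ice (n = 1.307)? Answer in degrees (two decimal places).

θ_B ≈ 31.92°

tan θ_B = n₂/n₁ = 1.307/2.098 = 0.6230.
So θ_B = arctan 0.6230 = 31.92°.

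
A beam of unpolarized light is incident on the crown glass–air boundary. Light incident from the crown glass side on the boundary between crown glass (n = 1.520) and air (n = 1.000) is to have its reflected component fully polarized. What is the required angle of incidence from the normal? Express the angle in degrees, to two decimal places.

At Brewster's angle the reflected and refracted rays are perpendicular, which with Snell's law gives tan θ_B = n₂/n₁.
Brewster's condition: tan θ_B = n₂/n₁ = 1.000/1.520 = 0.6579.
θ_B = arctan(0.6579) = 33.34°.

θ_B ≈ 33.34°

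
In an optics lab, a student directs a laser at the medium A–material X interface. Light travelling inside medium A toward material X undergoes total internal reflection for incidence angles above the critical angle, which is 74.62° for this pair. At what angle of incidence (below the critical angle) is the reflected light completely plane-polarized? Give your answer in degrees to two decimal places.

θ_B ≈ 43.96°

n₂/n₁ = sin θ_c = sin 74.62° = 0.9642.
tan θ_B equals the same ratio, so θ_B = arctan(0.9642) = 43.96°.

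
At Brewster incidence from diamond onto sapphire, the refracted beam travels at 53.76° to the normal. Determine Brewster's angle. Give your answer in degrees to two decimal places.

Brewster's condition makes the reflected and refracted beams perpendicular: θ_B + θ_t = 90°.
θ_B = 90° − 53.76° = 36.24°.

θ_B ≈ 36.24°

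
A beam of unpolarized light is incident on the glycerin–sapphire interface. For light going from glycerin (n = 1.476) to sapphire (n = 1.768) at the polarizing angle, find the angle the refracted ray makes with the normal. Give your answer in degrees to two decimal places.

θ_t ≈ 39.86°

θ_B = arctan(n₂/n₁) = arctan(1.768/1.476) = 50.14°.
Since θ_B + θ_t = 90° at Brewster incidence, θ_t = 90° − 50.14° = 39.86°.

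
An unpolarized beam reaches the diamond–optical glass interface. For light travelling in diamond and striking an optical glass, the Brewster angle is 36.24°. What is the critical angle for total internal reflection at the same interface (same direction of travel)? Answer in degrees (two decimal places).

θ_c ≈ 47.14°

From Brewster, n₂/n₁ = tan θ_B = tan 36.24° = 0.7330.
Then sin θ_c = n₂/n₁ = 0.7330, so θ_c = arcsin 0.7330 = 47.14°.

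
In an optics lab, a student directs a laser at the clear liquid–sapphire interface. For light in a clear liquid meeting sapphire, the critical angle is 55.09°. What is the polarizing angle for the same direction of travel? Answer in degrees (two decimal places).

θ_B ≈ 39.35°

n₂/n₁ = sin θ_c = sin 55.09° = 0.8201.
tan θ_B equals the same ratio, so θ_B = arctan(0.8201) = 39.35°.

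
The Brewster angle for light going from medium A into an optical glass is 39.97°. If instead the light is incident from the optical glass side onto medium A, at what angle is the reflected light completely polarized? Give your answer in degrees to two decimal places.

θ_B' ≈ 50.03°

The two Brewster angles are complementary: θ_B' = 90° − θ_B = 90° − 39.97° = 50.03°.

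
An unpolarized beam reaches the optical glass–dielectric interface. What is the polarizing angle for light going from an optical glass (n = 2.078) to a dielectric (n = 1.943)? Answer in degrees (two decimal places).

θ_B ≈ 43.08°

Here n₂/n₁ = 1.943/2.078 = 0.9350, and Brewster's law gives tan θ_B = n₂/n₁.
So θ_B = arctan 0.9350 = 43.08°.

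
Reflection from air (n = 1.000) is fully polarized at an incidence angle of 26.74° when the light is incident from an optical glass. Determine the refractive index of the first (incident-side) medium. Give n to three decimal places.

Brewster's law: tan θ_B = n₂/n₁ (light incident in an optical glass, refracted into air).
n₁ = n₂ / tan θ_B = 1.000 / tan 26.74° = 1.985.

n ≈ 1.985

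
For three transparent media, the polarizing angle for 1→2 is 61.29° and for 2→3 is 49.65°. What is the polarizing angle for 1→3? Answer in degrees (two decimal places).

tan θ_B(1→2) = n₂/n₁ = tan 61.29° = 1.8258.
tan θ_B(2→3) = n₃/n₂ = tan 49.65° = 1.1771.
Multiplying, n₃/n₁ = 1.8258 × 1.1771 = 2.1491, and θ_B(1→3) = arctan 2.1491 = 65.05°.

θ_B ≈ 65.05°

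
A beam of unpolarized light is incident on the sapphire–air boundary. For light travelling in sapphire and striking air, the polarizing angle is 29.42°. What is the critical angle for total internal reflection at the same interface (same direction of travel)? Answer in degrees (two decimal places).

θ_c ≈ 34.33°

n₂/n₁ = tan 29.42° = 0.5639; the critical angle satisfies sin θ_c = n₂/n₁.
θ_c = arcsin(0.5639) = 34.33°.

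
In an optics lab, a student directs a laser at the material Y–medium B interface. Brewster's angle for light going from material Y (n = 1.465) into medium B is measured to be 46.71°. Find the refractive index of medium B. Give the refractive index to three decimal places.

Full polarization of the reflected beam means tan θ_B = n₂/n₁, where n₁ is the incident medium (material Y).
n₂ = n₁ tan θ_B = 1.465 × tan 46.71° = 1.555.

n ≈ 1.555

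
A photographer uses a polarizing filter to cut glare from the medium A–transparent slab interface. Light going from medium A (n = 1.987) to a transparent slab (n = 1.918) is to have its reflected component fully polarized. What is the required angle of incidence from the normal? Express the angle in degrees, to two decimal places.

tan θ_B = n₂/n₁ = 1.918/1.987 = 0.9653.
So θ_B = arctan 0.9653 = 43.99°.

θ_B ≈ 43.99°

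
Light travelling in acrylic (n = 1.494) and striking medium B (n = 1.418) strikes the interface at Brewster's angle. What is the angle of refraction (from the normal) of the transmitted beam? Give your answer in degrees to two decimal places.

tan θ_B = n₂/n₁ = 1.418/1.494 = 0.9491, so θ_B = 43.50°.
At Brewster's angle the reflected and refracted rays are perpendicular, so θ_t = 90° − θ_B = 90° − 43.50° = 46.50°.

θ_t ≈ 46.50°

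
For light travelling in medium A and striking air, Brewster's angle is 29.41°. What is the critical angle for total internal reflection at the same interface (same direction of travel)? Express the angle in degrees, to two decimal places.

θ_c ≈ 34.31°

tan θ_B = n₂/n₁ = tan 29.41° = 0.5637.
Total internal reflection: sin θ_c = n₂/n₁ = 0.5637.
θ_c = arcsin(0.5637) = 34.31°.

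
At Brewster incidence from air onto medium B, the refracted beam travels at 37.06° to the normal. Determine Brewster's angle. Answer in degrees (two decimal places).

θ_B ≈ 52.94°

Brewster's condition makes the reflected and refracted beams perpendicular: θ_B + θ_t = 90°.
θ_B = 90° − 37.06° = 52.94°.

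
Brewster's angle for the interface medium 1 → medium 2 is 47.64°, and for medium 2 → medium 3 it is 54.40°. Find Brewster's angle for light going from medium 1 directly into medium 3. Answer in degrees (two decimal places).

θ_B ≈ 56.86°

n₂/n₁ = tan 47.64° = 1.0967 and n₃/n₂ = tan 54.40° = 1.3968.
So n₃/n₁ = (n₂/n₁)(n₃/n₂) = 1.0967 × 1.3968 = 1.5318.
θ_B(1→3) = arctan(1.5318) = 56.86°.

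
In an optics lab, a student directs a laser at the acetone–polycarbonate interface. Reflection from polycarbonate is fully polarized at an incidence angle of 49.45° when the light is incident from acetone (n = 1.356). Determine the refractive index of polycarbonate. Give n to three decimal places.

n ≈ 1.585

At the Brewster angle, tan θ_B = n₂/n₁ with n₁ on the incident side (acetone) and n₂ on the transmitted side (polycarbonate).
n₂ = n₁ tan θ_B = 1.356 × tan 49.45° = 1.585.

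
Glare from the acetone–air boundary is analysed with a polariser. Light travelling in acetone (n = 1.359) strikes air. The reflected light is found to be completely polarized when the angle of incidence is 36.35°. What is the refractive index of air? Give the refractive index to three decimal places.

Brewster's law: tan θ_B = n₂/n₁ (light incident in acetone, refracted into air).
n₂ = n₁ tan θ_B = 1.359 × tan 36.35° = 1.000.

n ≈ 1.000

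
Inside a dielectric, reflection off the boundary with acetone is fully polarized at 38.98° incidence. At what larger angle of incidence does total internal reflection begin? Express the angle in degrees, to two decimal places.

θ_c ≈ 54.02°

n₂/n₁ = tan 38.98° = 0.8092; the critical angle satisfies sin θ_c = n₂/n₁.
θ_c = arcsin(0.8092) = 54.02°.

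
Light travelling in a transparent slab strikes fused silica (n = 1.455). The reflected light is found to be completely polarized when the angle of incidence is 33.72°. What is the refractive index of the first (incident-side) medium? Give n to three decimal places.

n ≈ 2.180

At the polarizing angle, tan θ_B = n₂/n₁ with n₁ on the incident side (a transparent slab) and n₂ on the transmitted side (fused silica).
n₁ = n₂ / tan θ_B = 1.455 / tan 33.72° = 2.180.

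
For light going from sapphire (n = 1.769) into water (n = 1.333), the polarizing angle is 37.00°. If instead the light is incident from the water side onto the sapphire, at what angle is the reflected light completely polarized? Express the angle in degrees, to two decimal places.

θ_B' ≈ 53.00°

tan θ_B' = n₁/n₂ = 1/tan θ_B, so θ_B' = 90° − θ_B.
θ_B' = 90° − 37.00° = 53.00°.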